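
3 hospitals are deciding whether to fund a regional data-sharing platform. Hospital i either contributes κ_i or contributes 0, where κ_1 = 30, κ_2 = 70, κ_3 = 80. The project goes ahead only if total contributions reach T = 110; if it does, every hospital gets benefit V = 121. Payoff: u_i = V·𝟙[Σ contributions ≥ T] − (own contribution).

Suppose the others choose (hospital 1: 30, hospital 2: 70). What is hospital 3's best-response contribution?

80

Others' total = 100. Contributing 80 brings total to 180 ≥ 110: gain V − κ_3 = 41.
Best response: 80.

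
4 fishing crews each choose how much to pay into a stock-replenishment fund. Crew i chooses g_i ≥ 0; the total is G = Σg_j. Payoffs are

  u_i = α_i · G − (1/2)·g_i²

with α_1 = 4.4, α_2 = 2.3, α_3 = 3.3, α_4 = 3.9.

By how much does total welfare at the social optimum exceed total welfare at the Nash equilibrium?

Crew i's FOC: ∂u_i/∂g_i = α_i − g_i = 0, so g_i* = α_i.
NE contributions = (4.4, 2.3, 3.3, 3.9); G = 13.9.
W^NE = (Σα)·G − ½Σα_i² = 13.9² − ½·50.75 = 167.835.
Planner sets g_i = Σα_j = 13.9 for every i, so G^SO = 4·13.9 = 55.6.
W^SO = (Σα)·G^SO − ½·4·(Σα)² = (4/2)·13.9² = 386.42.
Deadweight loss = W^SO − W^NE = 218.585.

218.585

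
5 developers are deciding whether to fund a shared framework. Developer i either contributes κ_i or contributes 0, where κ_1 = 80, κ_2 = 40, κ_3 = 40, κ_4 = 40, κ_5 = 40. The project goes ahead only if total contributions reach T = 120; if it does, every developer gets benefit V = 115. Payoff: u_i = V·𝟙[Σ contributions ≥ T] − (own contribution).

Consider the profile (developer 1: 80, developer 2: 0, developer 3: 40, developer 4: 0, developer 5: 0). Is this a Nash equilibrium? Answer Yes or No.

Total = 120 ≥ 120: provided.
Developer 1 (pledges 80, payoff 35): dropping to 0 → total 40, payoff 0. No gain.
Developer 2 (pledges 0, payoff 115): pledging 40 → total 160, payoff 75. No gain.
Developer 3 (pledges 40, payoff 75): dropping to 0 → total 80, payoff 0. No gain.
Developer 4 (pledges 0, payoff 115): pledging 40 → total 160, payoff 75. No gain.
Developer 5 (pledges 0, payoff 115): pledging 40 → total 160, payoff 75. No gain.

Yes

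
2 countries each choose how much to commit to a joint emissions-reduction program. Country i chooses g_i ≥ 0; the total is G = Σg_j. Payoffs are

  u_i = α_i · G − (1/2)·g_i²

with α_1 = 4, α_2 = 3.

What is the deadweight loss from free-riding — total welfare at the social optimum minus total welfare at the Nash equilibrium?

Country i's FOC: ∂u_i/∂g_i = α_i − g_i = 0, so g_i* = α_i.
NE contributions = (4, 3); G = 7.
W^NE = (Σα)·G − ½Σα_i² = 7² − ½·25 = 36.5.
Planner sets g_i = Σα_j = 7 for every i, so G^SO = 2·7 = 14.
W^SO = (Σα)·G^SO − ½·2·(Σα)² = (2/2)·7² = 49.
Deadweight loss = W^SO − W^NE = 12.5.

12.5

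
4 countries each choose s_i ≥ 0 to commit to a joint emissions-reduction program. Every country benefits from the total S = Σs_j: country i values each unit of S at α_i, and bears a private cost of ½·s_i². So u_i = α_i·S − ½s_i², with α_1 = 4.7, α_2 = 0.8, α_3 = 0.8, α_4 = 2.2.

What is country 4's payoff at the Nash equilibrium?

Country i's FOC: ∂u_i/∂s_i = α_i − s_i = 0, so s_i* = α_i.
NE contributions = (4.7, 0.8, 0.8, 2.2); S = 8.5.
u_4 = α_4·S − ½·(s_4)² = 2.2·8.5 − ½·2.2² = 16.28.

16.28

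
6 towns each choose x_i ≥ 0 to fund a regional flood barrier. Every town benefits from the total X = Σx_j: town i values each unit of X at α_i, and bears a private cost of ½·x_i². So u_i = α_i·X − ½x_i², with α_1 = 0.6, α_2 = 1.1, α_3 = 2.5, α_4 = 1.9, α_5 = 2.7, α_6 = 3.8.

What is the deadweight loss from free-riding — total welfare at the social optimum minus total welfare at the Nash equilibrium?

334.1

Town i's FOC: ∂u_i/∂x_i = α_i − x_i = 0, so x_i* = α_i.
NE contributions = (0.6, 1.1, 2.5, 1.9, 2.7, 3.8); X = 12.6.
W^NE = (Σα)·X − ½Σα_i² = 12.6² − ½·33.16 = 142.18.
Planner sets x_i = Σα_j = 12.6 for every i, so X^SO = 6·12.6 = 75.6.
W^SO = (Σα)·X^SO − ½·6·(Σα)² = (6/2)·12.6² = 476.28.
Deadweight loss = W^SO − W^NE = 334.1.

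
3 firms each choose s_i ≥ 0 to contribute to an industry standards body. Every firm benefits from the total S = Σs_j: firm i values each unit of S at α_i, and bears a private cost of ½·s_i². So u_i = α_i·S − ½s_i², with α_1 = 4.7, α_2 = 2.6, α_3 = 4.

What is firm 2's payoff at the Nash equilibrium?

Firm i's FOC: ∂u_i/∂s_i = α_i − s_i = 0, so s_i* = α_i.
NE contributions = (4.7, 2.6, 4); S = 11.3.
u_2 = α_2·S − ½·(s_2)² = 2.6·11.3 − ½·2.6² = 26.

26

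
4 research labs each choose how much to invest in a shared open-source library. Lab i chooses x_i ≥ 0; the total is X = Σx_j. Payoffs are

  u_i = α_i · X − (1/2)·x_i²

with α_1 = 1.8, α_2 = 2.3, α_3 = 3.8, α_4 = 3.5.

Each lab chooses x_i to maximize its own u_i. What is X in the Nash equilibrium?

11.4

Lab i's FOC: ∂u_i/∂x_i = α_i − x_i = 0, so x_i* = α_i.
NE contributions = (1.8, 2.3, 3.8, 3.5); X = 11.4.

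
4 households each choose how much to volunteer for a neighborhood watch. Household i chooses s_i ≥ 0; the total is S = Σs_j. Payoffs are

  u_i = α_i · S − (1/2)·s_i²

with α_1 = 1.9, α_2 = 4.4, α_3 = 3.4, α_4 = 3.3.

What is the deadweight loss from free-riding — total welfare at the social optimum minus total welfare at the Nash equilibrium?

Household i's FOC: ∂u_i/∂s_i = α_i − s_i = 0, so s_i* = α_i.
NE contributions = (1.9, 4.4, 3.4, 3.3); S = 13.
W^NE = (Σα)·S − ½Σα_i² = 13² − ½·45.42 = 146.29.
Planner sets s_i = Σα_j = 13 for every i, so S^SO = 4·13 = 52.
W^SO = (Σα)·S^SO − ½·4·(Σα)² = (4/2)·13² = 338.
Deadweight loss = W^SO − W^NE = 191.71.

191.71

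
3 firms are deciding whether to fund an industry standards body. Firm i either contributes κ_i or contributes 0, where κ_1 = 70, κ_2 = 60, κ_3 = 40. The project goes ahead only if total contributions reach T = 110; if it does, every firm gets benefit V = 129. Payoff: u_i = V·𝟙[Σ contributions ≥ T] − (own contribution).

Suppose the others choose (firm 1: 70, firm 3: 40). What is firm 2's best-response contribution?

Others' total = 110 ≥ 110; contributing adds cost 60 for no extra benefit.
Best response: 0.

0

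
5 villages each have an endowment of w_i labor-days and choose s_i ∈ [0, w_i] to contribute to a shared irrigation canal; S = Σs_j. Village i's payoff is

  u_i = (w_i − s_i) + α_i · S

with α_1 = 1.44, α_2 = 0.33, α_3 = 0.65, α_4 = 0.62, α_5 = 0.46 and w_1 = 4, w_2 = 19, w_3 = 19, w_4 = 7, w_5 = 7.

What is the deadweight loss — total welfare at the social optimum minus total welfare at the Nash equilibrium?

130

∂u_i/∂s_i = α_i − 1, so village i contributes w_i if α_i > 1, else 0.
α_i > 1 for i ∈ {1}; NE contributions (4, 0, 0, 0, 0), S = 4.
W^NE = Σw_i − S^NE + (Σα_i)·S^NE = 56 + 2.5·4 = 66.
Planner: ∂(Σu_j)/∂s_i = Σα_j − 1 = 2.5 > 0, so everyone contributes w_i; S^SO = 56, W^SO = 56 + 2.5·56 = 196.
Deadweight loss = 130.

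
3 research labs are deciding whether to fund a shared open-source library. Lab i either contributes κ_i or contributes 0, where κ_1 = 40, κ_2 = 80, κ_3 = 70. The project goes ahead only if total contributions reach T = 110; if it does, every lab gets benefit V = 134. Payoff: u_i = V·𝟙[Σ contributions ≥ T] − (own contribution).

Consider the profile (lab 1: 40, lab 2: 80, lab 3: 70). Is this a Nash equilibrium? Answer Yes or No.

Total = 190 ≥ 110: provided.
Lab 1 (pledges 40, payoff 94): dropping to 0 → total 150, payoff 134. Profitable deviation.

No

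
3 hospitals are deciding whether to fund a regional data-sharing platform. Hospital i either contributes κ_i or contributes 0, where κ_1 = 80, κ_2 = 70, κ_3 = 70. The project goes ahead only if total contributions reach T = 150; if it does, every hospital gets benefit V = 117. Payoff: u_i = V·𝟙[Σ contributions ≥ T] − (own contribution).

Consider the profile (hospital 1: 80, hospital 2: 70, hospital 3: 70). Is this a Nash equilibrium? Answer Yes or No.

Total = 220 ≥ 150: provided.
Hospital 1 (pledges 80, payoff 37): dropping to 0 → total 140, payoff 0. No gain.
Hospital 2 (pledges 70, payoff 47): dropping to 0 → total 150, payoff 117. Profitable deviation.

No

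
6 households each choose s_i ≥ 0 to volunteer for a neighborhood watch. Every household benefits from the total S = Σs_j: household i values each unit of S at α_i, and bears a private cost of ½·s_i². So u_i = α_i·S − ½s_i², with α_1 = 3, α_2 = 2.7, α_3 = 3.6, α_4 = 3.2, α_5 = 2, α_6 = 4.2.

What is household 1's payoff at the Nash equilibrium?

51.6

Household i's FOC: ∂u_i/∂s_i = α_i − s_i = 0, so s_i* = α_i.
NE contributions = (3, 2.7, 3.6, 3.2, 2, 4.2); S = 18.7.
u_1 = α_1·S − ½·(s_1)² = 3·18.7 − ½·3² = 51.6.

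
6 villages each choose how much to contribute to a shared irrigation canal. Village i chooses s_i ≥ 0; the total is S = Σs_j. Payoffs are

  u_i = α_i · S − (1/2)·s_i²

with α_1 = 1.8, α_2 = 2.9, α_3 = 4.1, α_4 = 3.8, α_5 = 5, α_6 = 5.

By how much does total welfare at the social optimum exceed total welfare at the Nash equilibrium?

1067.97

Village i's FOC: ∂u_i/∂s_i = α_i − s_i = 0, so s_i* = α_i.
NE contributions = (1.8, 2.9, 4.1, 3.8, 5, 5); S = 22.6.
W^NE = (Σα)·S − ½Σα_i² = 22.6² − ½·92.9 = 464.31.
Planner sets s_i = Σα_j = 22.6 for every i, so S^SO = 6·22.6 = 135.6.
W^SO = (Σα)·S^SO − ½·6·(Σα)² = (6/2)·22.6² = 1532.28.
Deadweight loss = W^SO − W^NE = 1067.97.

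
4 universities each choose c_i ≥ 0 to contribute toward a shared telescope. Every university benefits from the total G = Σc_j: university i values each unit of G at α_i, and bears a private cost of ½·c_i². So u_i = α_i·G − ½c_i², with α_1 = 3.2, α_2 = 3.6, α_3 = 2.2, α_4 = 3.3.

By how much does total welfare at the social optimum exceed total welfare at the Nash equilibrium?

170.755

University i's FOC: ∂u_i/∂c_i = α_i − c_i = 0, so c_i* = α_i.
NE contributions = (3.2, 3.6, 2.2, 3.3); G = 12.3.
W^NE = (Σα)·G − ½Σα_i² = 12.3² − ½·38.93 = 131.825.
Planner sets c_i = Σα_j = 12.3 for every i, so G^SO = 4·12.3 = 49.2.
W^SO = (Σα)·G^SO − ½·4·(Σα)² = (4/2)·12.3² = 302.58.
Deadweight loss = W^SO − W^NE = 170.755.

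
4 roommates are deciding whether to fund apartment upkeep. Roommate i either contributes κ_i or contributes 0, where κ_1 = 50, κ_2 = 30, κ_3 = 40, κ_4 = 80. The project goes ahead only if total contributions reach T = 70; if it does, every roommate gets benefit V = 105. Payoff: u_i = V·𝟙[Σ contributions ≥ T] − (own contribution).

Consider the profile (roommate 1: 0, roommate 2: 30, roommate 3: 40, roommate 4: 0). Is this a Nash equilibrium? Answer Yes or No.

Yes

Total = 70 ≥ 70: provided.
Roommate 1 (pledges 0, payoff 105): pledging 50 → total 120, payoff 55. No gain.
Roommate 2 (pledges 30, payoff 75): dropping to 0 → total 40, payoff 0. No gain.
Roommate 3 (pledges 40, payoff 65): dropping to 0 → total 30, payoff 0. No gain.
Roommate 4 (pledges 0, payoff 105): pledging 80 → total 150, payoff 25. No gain.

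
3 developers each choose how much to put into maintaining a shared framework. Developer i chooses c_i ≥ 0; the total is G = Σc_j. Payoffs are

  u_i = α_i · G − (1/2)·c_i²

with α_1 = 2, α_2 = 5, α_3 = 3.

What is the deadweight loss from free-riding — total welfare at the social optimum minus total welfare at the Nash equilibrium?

69

Developer i's FOC: ∂u_i/∂c_i = α_i − c_i = 0, so c_i* = α_i.
NE contributions = (2, 5, 3); G = 10.
W^NE = (Σα)·G − ½Σα_i² = 10² − ½·38 = 81.
Planner sets c_i = Σα_j = 10 for every i, so G^SO = 3·10 = 30.
W^SO = (Σα)·G^SO − ½·3·(Σα)² = (3/2)·10² = 150.
Deadweight loss = W^SO − W^NE = 69.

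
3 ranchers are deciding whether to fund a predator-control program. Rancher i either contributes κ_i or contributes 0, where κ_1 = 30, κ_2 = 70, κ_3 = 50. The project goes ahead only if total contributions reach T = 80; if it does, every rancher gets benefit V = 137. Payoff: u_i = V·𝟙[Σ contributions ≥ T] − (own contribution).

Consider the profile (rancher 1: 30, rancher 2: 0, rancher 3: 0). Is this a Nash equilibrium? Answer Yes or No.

No

Total = 30 < 80: not provided.
Rancher 1 (pledges 30, payoff -30): dropping to 0 → total 0, payoff 0. Profitable deviation.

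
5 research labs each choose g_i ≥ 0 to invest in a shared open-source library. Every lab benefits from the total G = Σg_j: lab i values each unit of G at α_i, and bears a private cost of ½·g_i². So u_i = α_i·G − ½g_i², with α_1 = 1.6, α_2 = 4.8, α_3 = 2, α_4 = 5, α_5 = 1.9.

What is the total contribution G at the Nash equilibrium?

15.3

Lab i's FOC: ∂u_i/∂g_i = α_i − g_i = 0, so g_i* = α_i.
NE contributions = (1.6, 4.8, 2, 5, 1.9); G = 15.3.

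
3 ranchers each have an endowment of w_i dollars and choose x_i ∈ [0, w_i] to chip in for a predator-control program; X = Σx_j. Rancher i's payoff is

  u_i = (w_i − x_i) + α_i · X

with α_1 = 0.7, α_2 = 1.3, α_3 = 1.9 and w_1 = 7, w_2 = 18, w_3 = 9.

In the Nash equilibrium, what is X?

∂u_i/∂x_i = α_i − 1, so rancher i contributes w_i if α_i > 1, else 0.
α_i > 1 for i ∈ {2, 3}; NE contributions (0, 18, 9), X = 27.

27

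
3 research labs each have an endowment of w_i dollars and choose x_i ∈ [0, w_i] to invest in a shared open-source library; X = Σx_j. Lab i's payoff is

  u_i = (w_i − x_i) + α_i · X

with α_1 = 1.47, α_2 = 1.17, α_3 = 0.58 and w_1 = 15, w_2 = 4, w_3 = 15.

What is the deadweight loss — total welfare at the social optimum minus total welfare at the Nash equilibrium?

∂u_i/∂x_i = α_i − 1, so lab i contributes w_i if α_i > 1, else 0.
α_i > 1 for i ∈ {1, 2}; NE contributions (15, 4, 0), X = 19.
W^NE = Σw_i − X^NE + (Σα_i)·X^NE = 34 + 2.22·19 = 76.18.
Planner: ∂(Σu_j)/∂x_i = Σα_j − 1 = 2.22 > 0, so everyone contributes w_i; X^SO = 34, W^SO = 34 + 2.22·34 = 109.48.
Deadweight loss = 33.3.

33.3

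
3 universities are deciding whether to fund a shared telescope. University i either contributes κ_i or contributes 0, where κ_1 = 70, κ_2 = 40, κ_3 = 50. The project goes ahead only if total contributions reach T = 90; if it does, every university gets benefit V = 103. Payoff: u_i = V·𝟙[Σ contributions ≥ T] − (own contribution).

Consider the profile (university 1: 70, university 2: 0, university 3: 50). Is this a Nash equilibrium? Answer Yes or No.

Yes

Total = 120 ≥ 90: provided.
University 1 (pledges 70, payoff 33): dropping to 0 → total 50, payoff 0. No gain.
University 2 (pledges 0, payoff 103): pledging 40 → total 160, payoff 63. No gain.
University 3 (pledges 50, payoff 53): dropping to 0 → total 70, payoff 0. No gain.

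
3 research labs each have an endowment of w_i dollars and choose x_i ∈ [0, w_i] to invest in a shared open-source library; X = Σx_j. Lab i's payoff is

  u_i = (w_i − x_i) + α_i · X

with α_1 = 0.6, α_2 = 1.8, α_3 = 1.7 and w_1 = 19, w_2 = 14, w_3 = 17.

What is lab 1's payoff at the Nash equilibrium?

∂u_i/∂x_i = α_i − 1, so lab i contributes w_i if α_i > 1, else 0.
α_i > 1 for i ∈ {2, 3}; NE contributions (0, 14, 17), X = 31.
u_1 = (19 − 0) + 0.6·31 = 37.6.

37.6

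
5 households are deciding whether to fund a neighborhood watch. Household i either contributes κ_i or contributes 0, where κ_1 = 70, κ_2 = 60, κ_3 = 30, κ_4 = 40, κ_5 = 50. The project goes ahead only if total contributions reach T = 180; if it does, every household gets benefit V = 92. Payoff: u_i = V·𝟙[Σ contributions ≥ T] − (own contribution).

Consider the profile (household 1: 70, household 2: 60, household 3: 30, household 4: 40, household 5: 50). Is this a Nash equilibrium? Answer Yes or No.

No

Total = 250 ≥ 180: provided.
Household 1 (pledges 70, payoff 22): dropping to 0 → total 180, payoff 92. Profitable deviation.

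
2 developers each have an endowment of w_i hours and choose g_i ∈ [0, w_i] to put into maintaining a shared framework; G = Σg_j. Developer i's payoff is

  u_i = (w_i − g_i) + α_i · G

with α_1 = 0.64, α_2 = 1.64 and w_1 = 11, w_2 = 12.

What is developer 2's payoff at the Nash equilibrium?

∂u_i/∂g_i = α_i − 1, so developer i contributes w_i if α_i > 1, else 0.
α_i > 1 for i ∈ {2}; NE contributions (0, 12), G = 12.
u_2 = (12 − 12) + 1.64·12 = 19.68.

19.68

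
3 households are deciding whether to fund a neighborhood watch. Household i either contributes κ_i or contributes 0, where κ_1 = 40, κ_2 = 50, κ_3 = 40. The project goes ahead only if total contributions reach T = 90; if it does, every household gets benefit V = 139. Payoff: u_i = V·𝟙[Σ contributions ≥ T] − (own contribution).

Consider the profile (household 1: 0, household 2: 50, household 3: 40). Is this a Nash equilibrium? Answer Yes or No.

Total = 90 ≥ 90: provided.
Household 1 (pledges 0, payoff 139): pledging 40 → total 130, payoff 99. No gain.
Household 2 (pledges 50, payoff 89): dropping to 0 → total 40, payoff 0. No gain.
Household 3 (pledges 40, payoff 99): dropping to 0 → total 50, payoff 0. No gain.

Yes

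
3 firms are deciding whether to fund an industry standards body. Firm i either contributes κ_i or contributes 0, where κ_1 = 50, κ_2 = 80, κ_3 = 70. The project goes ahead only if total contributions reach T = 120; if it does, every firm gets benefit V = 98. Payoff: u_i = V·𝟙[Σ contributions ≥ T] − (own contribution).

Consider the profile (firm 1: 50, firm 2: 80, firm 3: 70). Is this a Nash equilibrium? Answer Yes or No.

No

Total = 200 ≥ 120: provided.
Firm 1 (pledges 50, payoff 48): dropping to 0 → total 150, payoff 98. Profitable deviation.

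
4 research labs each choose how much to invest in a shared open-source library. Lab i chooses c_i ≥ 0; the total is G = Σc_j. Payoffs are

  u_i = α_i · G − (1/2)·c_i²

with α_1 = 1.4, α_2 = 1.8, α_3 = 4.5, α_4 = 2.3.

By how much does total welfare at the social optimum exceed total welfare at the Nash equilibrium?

115.37

Lab i's FOC: ∂u_i/∂c_i = α_i − c_i = 0, so c_i* = α_i.
NE contributions = (1.4, 1.8, 4.5, 2.3); G = 10.
W^NE = (Σα)·G − ½Σα_i² = 10² − ½·30.74 = 84.63.
Planner sets c_i = Σα_j = 10 for every i, so G^SO = 4·10 = 40.
W^SO = (Σα)·G^SO − ½·4·(Σα)² = (4/2)·10² = 200.
Deadweight loss = W^SO − W^NE = 115.37.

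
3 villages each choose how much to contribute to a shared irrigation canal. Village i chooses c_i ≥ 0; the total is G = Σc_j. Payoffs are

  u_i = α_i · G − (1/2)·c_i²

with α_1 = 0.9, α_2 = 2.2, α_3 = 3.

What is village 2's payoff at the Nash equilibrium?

11

Village i's FOC: ∂u_i/∂c_i = α_i − c_i = 0, so c_i* = α_i.
NE contributions = (0.9, 2.2, 3); G = 6.1.
u_2 = α_2·G − ½·(c_2)² = 2.2·6.1 − ½·2.2² = 11.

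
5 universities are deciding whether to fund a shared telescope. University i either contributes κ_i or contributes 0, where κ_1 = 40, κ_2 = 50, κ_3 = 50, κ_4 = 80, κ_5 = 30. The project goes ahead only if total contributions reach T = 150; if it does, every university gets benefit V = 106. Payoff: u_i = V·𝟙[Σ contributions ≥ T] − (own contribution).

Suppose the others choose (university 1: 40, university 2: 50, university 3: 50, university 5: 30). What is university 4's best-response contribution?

0

Others' total = 170 ≥ 150; contributing adds cost 80 for no extra benefit.
Best response: 0.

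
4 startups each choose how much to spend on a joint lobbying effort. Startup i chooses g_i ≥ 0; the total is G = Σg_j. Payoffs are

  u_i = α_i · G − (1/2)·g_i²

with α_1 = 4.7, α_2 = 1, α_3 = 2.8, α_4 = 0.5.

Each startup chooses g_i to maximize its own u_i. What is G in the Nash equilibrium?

Startup i's FOC: ∂u_i/∂g_i = α_i − g_i = 0, so g_i* = α_i.
NE contributions = (4.7, 1, 2.8, 0.5); G = 9.

9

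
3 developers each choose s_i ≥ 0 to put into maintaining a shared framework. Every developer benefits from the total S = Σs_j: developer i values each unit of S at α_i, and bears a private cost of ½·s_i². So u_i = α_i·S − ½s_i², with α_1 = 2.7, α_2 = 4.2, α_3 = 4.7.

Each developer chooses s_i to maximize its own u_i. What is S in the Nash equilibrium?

Developer i's FOC: ∂u_i/∂s_i = α_i − s_i = 0, so s_i* = α_i.
NE contributions = (2.7, 4.2, 4.7); S = 11.6.

11.6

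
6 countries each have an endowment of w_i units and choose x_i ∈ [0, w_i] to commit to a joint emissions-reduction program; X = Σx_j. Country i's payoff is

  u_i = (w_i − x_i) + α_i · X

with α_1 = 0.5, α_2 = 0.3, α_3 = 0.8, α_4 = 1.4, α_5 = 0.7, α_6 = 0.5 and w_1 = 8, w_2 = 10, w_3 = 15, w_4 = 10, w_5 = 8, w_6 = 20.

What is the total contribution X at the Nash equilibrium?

∂u_i/∂x_i = α_i − 1, so country i contributes w_i if α_i > 1, else 0.
α_i > 1 for i ∈ {4}; NE contributions (0, 0, 0, 10, 0, 0), X = 10.

10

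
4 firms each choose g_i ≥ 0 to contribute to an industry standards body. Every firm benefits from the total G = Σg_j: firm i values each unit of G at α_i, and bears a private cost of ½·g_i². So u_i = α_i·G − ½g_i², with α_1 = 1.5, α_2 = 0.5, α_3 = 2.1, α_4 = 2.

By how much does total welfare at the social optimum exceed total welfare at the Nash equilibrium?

Firm i's FOC: ∂u_i/∂g_i = α_i − g_i = 0, so g_i* = α_i.
NE contributions = (1.5, 0.5, 2.1, 2); G = 6.1.
W^NE = (Σα)·G − ½Σα_i² = 6.1² − ½·10.91 = 31.755.
Planner sets g_i = Σα_j = 6.1 for every i, so G^SO = 4·6.1 = 24.4.
W^SO = (Σα)·G^SO − ½·4·(Σα)² = (4/2)·6.1² = 74.42.
Deadweight loss = W^SO − W^NE = 42.665.

42.665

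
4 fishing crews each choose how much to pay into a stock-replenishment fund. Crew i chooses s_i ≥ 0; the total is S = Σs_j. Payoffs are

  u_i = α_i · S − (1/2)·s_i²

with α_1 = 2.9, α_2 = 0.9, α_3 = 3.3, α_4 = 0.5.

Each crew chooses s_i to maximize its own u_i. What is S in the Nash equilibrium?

Crew i's FOC: ∂u_i/∂s_i = α_i − s_i = 0, so s_i* = α_i.
NE contributions = (2.9, 0.9, 3.3, 0.5); S = 7.6.

7.6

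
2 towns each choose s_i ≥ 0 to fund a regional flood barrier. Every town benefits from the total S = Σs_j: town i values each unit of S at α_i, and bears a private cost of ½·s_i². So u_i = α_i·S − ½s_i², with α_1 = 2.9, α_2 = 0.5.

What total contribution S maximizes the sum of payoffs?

Planner FOC: ∂(Σu_j)/∂s_i = (Σα_j) − s_i = 0, so s_i^SO = Σα_j = 3.4 for every i; S^SO = 6.8.

6.8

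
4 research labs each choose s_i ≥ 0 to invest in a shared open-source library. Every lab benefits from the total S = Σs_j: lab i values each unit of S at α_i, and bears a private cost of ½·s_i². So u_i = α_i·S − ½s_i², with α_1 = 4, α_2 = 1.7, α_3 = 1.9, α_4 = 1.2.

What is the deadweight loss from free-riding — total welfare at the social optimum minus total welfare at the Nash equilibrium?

Lab i's FOC: ∂u_i/∂s_i = α_i − s_i = 0, so s_i* = α_i.
NE contributions = (4, 1.7, 1.9, 1.2); S = 8.8.
W^NE = (Σα)·S − ½Σα_i² = 8.8² − ½·23.94 = 65.47.
Planner sets s_i = Σα_j = 8.8 for every i, so S^SO = 4·8.8 = 35.2.
W^SO = (Σα)·S^SO − ½·4·(Σα)² = (4/2)·8.8² = 154.88.
Deadweight loss = W^SO − W^NE = 89.41.

89.41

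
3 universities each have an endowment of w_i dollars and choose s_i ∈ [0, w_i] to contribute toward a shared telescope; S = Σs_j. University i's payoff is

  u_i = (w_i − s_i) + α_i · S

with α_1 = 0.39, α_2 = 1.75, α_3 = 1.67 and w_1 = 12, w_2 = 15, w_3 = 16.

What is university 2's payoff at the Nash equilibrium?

54.25

∂u_i/∂s_i = α_i − 1, so university i contributes w_i if α_i > 1, else 0.
α_i > 1 for i ∈ {2, 3}; NE contributions (0, 15, 16), S = 31.
u_2 = (15 − 15) + 1.75·31 = 54.25.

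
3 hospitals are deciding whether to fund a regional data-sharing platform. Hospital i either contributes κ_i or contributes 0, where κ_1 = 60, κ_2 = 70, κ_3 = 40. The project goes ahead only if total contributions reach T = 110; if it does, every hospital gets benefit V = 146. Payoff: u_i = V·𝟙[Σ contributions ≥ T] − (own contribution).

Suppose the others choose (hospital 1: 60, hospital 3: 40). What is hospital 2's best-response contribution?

Others' total = 100. Contributing 70 brings total to 170 ≥ 110: gain V − κ_2 = 76.
Best response: 70.

70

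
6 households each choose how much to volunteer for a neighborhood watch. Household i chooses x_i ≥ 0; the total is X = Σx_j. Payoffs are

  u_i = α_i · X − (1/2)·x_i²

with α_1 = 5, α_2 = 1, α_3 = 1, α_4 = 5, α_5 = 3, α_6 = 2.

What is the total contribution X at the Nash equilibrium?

Household i's FOC: ∂u_i/∂x_i = α_i − x_i = 0, so x_i* = α_i.
NE contributions = (5, 1, 1, 5, 3, 2); X = 17.

17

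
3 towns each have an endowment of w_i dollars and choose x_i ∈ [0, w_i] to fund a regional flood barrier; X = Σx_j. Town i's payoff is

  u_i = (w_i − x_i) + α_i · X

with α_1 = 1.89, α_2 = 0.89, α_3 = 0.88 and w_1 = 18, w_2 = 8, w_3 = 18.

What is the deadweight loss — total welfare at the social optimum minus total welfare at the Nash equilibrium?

69.16

∂u_i/∂x_i = α_i − 1, so town i contributes w_i if α_i > 1, else 0.
α_i > 1 for i ∈ {1}; NE contributions (18, 0, 0), X = 18.
W^NE = Σw_i − X^NE + (Σα_i)·X^NE = 44 + 2.66·18 = 91.88.
Planner: ∂(Σu_j)/∂x_i = Σα_j − 1 = 2.66 > 0, so everyone contributes w_i; X^SO = 44, W^SO = 44 + 2.66·44 = 161.04.
Deadweight loss = 69.16.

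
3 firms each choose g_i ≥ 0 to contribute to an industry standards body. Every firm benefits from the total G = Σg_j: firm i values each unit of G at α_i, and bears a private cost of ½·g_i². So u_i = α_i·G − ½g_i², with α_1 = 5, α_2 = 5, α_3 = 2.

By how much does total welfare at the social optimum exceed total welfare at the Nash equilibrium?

Firm i's FOC: ∂u_i/∂g_i = α_i − g_i = 0, so g_i* = α_i.
NE contributions = (5, 5, 2); G = 12.
W^NE = (Σα)·G − ½Σα_i² = 12² − ½·54 = 117.
Planner sets g_i = Σα_j = 12 for every i, so G^SO = 3·12 = 36.
W^SO = (Σα)·G^SO − ½·3·(Σα)² = (3/2)·12² = 216.
Deadweight loss = W^SO − W^NE = 99.

99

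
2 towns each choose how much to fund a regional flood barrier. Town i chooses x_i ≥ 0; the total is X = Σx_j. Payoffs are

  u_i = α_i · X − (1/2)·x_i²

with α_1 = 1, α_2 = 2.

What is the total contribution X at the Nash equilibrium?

Town i's FOC: ∂u_i/∂x_i = α_i − x_i = 0, so x_i* = α_i.
NE contributions = (1, 2); X = 3.

3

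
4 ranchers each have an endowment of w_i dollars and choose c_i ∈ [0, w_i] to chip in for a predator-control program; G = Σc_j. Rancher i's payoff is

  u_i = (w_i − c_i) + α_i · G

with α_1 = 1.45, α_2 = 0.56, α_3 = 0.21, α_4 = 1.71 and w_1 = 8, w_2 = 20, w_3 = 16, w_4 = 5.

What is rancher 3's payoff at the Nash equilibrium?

18.73

∂u_i/∂c_i = α_i − 1, so rancher i contributes w_i if α_i > 1, else 0.
α_i > 1 for i ∈ {1, 4}; NE contributions (8, 0, 0, 5), G = 13.
u_3 = (16 − 0) + 0.21·13 = 18.73.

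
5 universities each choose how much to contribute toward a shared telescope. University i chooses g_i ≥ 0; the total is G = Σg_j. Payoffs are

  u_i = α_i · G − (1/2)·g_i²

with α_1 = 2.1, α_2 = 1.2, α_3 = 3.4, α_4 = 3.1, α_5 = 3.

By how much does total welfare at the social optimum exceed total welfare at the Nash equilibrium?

263.77

University i's FOC: ∂u_i/∂g_i = α_i − g_i = 0, so g_i* = α_i.
NE contributions = (2.1, 1.2, 3.4, 3.1, 3); G = 12.8.
W^NE = (Σα)·G − ½Σα_i² = 12.8² − ½·36.02 = 145.83.
Planner sets g_i = Σα_j = 12.8 for every i, so G^SO = 5·12.8 = 64.
W^SO = (Σα)·G^SO − ½·5·(Σα)² = (5/2)·12.8² = 409.6.
Deadweight loss = W^SO − W^NE = 263.77.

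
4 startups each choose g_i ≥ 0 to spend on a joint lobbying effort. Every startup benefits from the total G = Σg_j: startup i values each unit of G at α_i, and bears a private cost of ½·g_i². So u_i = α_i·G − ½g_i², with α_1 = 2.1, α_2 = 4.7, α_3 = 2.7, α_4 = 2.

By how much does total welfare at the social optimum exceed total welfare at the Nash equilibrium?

151.145

Startup i's FOC: ∂u_i/∂g_i = α_i − g_i = 0, so g_i* = α_i.
NE contributions = (2.1, 4.7, 2.7, 2); G = 11.5.
W^NE = (Σα)·G − ½Σα_i² = 11.5² − ½·37.79 = 113.355.
Planner sets g_i = Σα_j = 11.5 for every i, so G^SO = 4·11.5 = 46.
W^SO = (Σα)·G^SO − ½·4·(Σα)² = (4/2)·11.5² = 264.5.
Deadweight loss = W^SO − W^NE = 151.145.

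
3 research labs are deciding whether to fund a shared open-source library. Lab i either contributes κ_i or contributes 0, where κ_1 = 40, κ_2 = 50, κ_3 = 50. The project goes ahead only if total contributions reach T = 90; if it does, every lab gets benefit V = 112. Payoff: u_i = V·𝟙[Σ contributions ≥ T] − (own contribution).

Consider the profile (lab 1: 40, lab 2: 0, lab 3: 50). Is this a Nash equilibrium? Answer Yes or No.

Yes

Total = 90 ≥ 90: provided.
Lab 1 (pledges 40, payoff 72): dropping to 0 → total 50, payoff 0. No gain.
Lab 2 (pledges 0, payoff 112): pledging 50 → total 140, payoff 62. No gain.
Lab 3 (pledges 50, payoff 62): dropping to 0 → total 40, payoff 0. No gain.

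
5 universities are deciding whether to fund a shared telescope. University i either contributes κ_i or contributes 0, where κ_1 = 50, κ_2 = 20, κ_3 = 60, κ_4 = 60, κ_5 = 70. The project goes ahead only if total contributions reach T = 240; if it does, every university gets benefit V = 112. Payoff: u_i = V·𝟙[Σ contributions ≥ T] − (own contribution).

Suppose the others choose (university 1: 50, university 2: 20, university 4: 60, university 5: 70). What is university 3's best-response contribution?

Others' total = 200. Contributing 60 brings total to 260 ≥ 240: gain V − κ_3 = 52.
Best response: 60.

60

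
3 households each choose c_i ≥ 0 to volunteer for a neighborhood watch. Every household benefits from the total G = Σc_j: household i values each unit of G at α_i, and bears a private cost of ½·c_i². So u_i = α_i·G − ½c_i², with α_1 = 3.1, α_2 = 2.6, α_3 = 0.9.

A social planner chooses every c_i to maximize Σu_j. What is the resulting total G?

19.8

Planner FOC: ∂(Σu_j)/∂c_i = (Σα_j) − c_i = 0, so c_i^SO = Σα_j = 6.6 for every i; G^SO = 19.8.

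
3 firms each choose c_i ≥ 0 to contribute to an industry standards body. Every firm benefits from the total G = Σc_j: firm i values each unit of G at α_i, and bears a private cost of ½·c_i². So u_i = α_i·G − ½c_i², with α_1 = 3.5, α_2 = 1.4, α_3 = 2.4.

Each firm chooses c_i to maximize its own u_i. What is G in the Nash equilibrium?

Firm i's FOC: ∂u_i/∂c_i = α_i − c_i = 0, so c_i* = α_i.
NE contributions = (3.5, 1.4, 2.4); G = 7.3.

7.3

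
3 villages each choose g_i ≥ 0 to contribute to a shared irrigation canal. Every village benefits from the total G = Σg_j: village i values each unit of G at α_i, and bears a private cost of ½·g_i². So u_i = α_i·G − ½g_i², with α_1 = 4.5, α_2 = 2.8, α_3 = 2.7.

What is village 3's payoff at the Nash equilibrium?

23.355

Village i's FOC: ∂u_i/∂g_i = α_i − g_i = 0, so g_i* = α_i.
NE contributions = (4.5, 2.8, 2.7); G = 10.
u_3 = α_3·G − ½·(g_3)² = 2.7·10 − ½·2.7² = 23.355.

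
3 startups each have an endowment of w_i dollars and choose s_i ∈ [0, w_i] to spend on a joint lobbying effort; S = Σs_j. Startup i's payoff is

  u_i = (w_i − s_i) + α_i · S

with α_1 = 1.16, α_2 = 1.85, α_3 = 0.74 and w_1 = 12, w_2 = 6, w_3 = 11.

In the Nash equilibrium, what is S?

18

∂u_i/∂s_i = α_i − 1, so startup i contributes w_i if α_i > 1, else 0.
α_i > 1 for i ∈ {1, 2}; NE contributions (12, 6, 0), S = 18.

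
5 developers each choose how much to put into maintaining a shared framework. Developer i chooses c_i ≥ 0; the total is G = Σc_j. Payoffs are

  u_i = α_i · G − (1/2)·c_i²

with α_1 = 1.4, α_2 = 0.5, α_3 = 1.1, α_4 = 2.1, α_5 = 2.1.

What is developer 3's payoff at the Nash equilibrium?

7.315

Developer i's FOC: ∂u_i/∂c_i = α_i − c_i = 0, so c_i* = α_i.
NE contributions = (1.4, 0.5, 1.1, 2.1, 2.1); G = 7.2.
u_3 = α_3·G − ½·(c_3)² = 1.1·7.2 − ½·1.1² = 7.315.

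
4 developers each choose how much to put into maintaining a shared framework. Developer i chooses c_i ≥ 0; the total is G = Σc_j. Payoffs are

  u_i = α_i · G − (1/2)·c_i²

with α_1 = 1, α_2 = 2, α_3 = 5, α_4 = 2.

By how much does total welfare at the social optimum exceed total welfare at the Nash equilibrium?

Developer i's FOC: ∂u_i/∂c_i = α_i − c_i = 0, so c_i* = α_i.
NE contributions = (1, 2, 5, 2); G = 10.
W^NE = (Σα)·G − ½Σα_i² = 10² − ½·34 = 83.
Planner sets c_i = Σα_j = 10 for every i, so G^SO = 4·10 = 40.
W^SO = (Σα)·G^SO − ½·4·(Σα)² = (4/2)·10² = 200.
Deadweight loss = W^SO − W^NE = 117.

117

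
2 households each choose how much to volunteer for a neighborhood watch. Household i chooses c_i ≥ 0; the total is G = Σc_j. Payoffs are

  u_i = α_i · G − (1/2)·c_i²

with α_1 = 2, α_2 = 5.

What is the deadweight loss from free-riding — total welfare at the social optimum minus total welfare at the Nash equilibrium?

14.5

Household i's FOC: ∂u_i/∂c_i = α_i − c_i = 0, so c_i* = α_i.
NE contributions = (2, 5); G = 7.
W^NE = (Σα)·G − ½Σα_i² = 7² − ½·29 = 34.5.
Planner sets c_i = Σα_j = 7 for every i, so G^SO = 2·7 = 14.
W^SO = (Σα)·G^SO − ½·2·(Σα)² = (2/2)·7² = 49.
Deadweight loss = W^SO − W^NE = 14.5.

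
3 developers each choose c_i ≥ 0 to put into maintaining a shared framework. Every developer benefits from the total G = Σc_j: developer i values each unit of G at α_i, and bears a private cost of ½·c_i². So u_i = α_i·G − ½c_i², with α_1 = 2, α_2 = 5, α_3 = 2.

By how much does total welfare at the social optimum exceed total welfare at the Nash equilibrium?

57

Developer i's FOC: ∂u_i/∂c_i = α_i − c_i = 0, so c_i* = α_i.
NE contributions = (2, 5, 2); G = 9.
W^NE = (Σα)·G − ½Σα_i² = 9² − ½·33 = 64.5.
Planner sets c_i = Σα_j = 9 for every i, so G^SO = 3·9 = 27.
W^SO = (Σα)·G^SO − ½·3·(Σα)² = (3/2)·9² = 121.5.
Deadweight loss = W^SO − W^NE = 57.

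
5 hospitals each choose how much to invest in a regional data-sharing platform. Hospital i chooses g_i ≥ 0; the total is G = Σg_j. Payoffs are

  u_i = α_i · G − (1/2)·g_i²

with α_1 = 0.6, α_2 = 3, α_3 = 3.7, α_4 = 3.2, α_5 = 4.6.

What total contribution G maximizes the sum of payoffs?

Planner FOC: ∂(Σu_j)/∂g_i = (Σα_j) − g_i = 0, so g_i^SO = Σα_j = 15.1 for every i; G^SO = 75.5.

75.5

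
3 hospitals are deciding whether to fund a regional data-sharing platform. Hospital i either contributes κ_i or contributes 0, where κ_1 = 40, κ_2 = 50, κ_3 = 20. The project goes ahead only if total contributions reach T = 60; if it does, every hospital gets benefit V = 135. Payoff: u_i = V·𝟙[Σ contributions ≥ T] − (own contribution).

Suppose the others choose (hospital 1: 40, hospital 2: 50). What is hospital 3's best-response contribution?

Others' total = 90 ≥ 60; contributing adds cost 20 for no extra benefit.
Best response: 0.

0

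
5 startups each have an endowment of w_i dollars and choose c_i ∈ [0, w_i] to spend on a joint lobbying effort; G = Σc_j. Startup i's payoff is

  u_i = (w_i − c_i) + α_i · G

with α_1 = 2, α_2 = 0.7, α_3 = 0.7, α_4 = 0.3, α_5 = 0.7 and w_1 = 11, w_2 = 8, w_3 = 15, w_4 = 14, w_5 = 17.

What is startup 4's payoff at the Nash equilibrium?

∂u_i/∂c_i = α_i − 1, so startup i contributes w_i if α_i > 1, else 0.
α_i > 1 for i ∈ {1}; NE contributions (11, 0, 0, 0, 0), G = 11.
u_4 = (14 − 0) + 0.3·11 = 17.3.

17.3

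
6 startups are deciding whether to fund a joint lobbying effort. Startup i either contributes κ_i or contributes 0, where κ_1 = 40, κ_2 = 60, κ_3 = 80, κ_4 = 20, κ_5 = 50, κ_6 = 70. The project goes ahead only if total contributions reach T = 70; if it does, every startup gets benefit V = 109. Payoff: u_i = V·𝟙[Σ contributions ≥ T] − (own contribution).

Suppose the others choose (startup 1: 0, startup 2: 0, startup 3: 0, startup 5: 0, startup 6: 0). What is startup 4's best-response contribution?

Others' total = 0. Even contributing 20 gives 20 < 70: no benefit either way.
Best response: 0.

0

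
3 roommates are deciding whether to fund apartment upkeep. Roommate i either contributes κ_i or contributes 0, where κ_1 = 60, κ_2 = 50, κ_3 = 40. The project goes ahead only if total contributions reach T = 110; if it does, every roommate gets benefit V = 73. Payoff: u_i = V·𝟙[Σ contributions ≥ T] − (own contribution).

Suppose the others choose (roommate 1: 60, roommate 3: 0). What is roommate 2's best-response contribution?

50

Others' total = 60. Contributing 50 brings total to 110 ≥ 110: gain V − κ_2 = 23.
Best response: 50.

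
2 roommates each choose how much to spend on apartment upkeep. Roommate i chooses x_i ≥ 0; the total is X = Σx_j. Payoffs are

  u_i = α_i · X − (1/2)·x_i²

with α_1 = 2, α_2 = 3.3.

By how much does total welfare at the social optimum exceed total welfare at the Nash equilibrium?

7.445

Roommate i's FOC: ∂u_i/∂x_i = α_i − x_i = 0, so x_i* = α_i.
NE contributions = (2, 3.3); X = 5.3.
W^NE = (Σα)·X − ½Σα_i² = 5.3² − ½·14.89 = 20.645.
Planner sets x_i = Σα_j = 5.3 for every i, so X^SO = 2·5.3 = 10.6.
W^SO = (Σα)·X^SO − ½·2·(Σα)² = (2/2)·5.3² = 28.09.
Deadweight loss = W^SO − W^NE = 7.445.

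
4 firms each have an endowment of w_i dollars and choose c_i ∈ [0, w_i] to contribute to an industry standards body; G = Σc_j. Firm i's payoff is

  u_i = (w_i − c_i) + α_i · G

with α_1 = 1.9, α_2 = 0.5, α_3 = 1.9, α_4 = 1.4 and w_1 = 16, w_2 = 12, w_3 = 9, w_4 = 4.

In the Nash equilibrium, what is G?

∂u_i/∂c_i = α_i − 1, so firm i contributes w_i if α_i > 1, else 0.
α_i > 1 for i ∈ {1, 3, 4}; NE contributions (16, 0, 9, 4), G = 29.

29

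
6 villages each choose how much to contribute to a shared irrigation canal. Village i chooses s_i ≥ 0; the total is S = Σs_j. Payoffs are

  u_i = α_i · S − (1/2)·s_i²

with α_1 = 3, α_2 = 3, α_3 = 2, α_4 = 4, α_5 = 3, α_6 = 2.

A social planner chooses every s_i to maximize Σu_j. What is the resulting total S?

Planner FOC: ∂(Σu_j)/∂s_i = (Σα_j) − s_i = 0, so s_i^SO = Σα_j = 17 for every i; S^SO = 102.

102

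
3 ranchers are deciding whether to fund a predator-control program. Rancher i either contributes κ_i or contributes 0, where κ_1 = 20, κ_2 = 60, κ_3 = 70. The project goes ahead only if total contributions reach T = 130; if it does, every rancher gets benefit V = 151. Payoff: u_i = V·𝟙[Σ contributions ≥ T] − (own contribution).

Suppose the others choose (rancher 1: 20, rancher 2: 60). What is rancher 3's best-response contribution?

Others' total = 80. Contributing 70 brings total to 150 ≥ 130: gain V − κ_3 = 81.
Best response: 70.

70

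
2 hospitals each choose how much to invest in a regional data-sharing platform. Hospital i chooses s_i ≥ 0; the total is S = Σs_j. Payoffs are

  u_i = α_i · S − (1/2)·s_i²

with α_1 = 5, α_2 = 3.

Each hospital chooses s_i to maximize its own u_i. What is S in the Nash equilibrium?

8

Hospital i's FOC: ∂u_i/∂s_i = α_i − s_i = 0, so s_i* = α_i.
NE contributions = (5, 3); S = 8.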